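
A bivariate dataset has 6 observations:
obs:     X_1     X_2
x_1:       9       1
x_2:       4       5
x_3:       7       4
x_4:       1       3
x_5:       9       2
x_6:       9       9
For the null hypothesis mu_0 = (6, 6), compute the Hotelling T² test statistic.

Step 1 — sample mean vector:
  mean(X_1) = (9 + 4 + 7 + 1 + 9 + 9) / 6 = 39/6 = 6.5
  mean(X_2) = (1 + 5 + 4 + 3 + 2 + 9) / 6 = 24/6 = 4
  x̄ = (6.5, 4),  deviation x̄ - mu_0 = (6.5, 4) - (6, 6) = (0.5, -2).

Step 2 — sample covariance matrix, S[i,j] = (1/(n-1)) · Σ_k (x_{k,i} - mean_i) · (x_{k,j} - mean_j), divisor n-1 = 5:
  S[X_1,X_1] = ((2.5)·(2.5) + (-2.5)·(-2.5) + (0.5)·(0.5) + (-5.5)·(-5.5) + (2.5)·(2.5) + (2.5)·(2.5)) / 5 = 55.5/5 = 11.1
  S[X_1,X_2] = ((2.5)·(-3) + (-2.5)·(1) + (0.5)·(0) + (-5.5)·(-1) + (2.5)·(-2) + (2.5)·(5)) / 5 = 3/5 = 0.6
  S[X_2,X_2] = ((-3)·(-3) + (1)·(1) + (0)·(0) + (-1)·(-1) + (-2)·(-2) + (5)·(5)) / 5 = 40/5 = 8
  S = [[11.1, 0.6],
 [0.6, 8]].

Step 3 — invert S. det(S) = 11.1·8 - (0.6)² = 88.44.
  S^{-1} = (1/det) · [[d, -b], [-b, a]] = [[0.0905, -0.0068],
 [-0.0068, 0.1255]].

Step 4 — quadratic form (x̄ - mu_0)^T · S^{-1} · (x̄ - mu_0):
  S^{-1} · (x̄ - mu_0) = (0.0588, -0.2544),
  (x̄ - mu_0)^T · [...] = (0.5)·(0.0588) + (-2)·(-0.2544) = 0.5382.

Step 5 — scale by n: T² = 6 · 0.5382 = 3.2293.

T² ≈ 3.2293


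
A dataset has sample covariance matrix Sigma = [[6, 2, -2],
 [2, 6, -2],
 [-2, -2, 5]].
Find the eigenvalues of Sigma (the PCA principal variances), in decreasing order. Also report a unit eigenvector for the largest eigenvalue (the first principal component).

Step 1 — characteristic polynomial p(λ) = det(λI - Sigma) = λ³ - tr·λ² + c_1·λ - det, where tr = trace, c_1 = sum of the principal 2×2 minors, det = det(Sigma):
  tr = 6 + 6 + 5 = 17,
  c_1 = (6·6 - (2)²) + (6·5 - (-2)²) + (6·5 - (-2)²) = 32 + 26 + 26 = 84,
  det = 6·(6·5 - (-2)²) - (2)·((2)·5 - (-2)·(-2)) + (-2)·((2)·(-2) - 6·(-2)) = 6·(26) - (2)·(6) + (-2)·(8) = 128.
  So p(λ) = λ³ - 17λ² + 84λ - 128.
Step 2 — look for an integer root (rational root theorem: any rational root is an integer divisor of 128). Testing λ = 4:
  p(4) = 64 - 272 + 336 - 128 = 0  ✓
  Dividing out (λ - 4): p(λ) = (λ - 4)(λ² - 13λ + 32).
Step 3 — remaining eigenvalues from the quadratic λ² - 13λ + 32 = 0:
  Δ = 13² - 4·32 = 169 - 128 = 41,  λ = (13 ± √41)/2 = (13 ± 6.4031)/2 ≈ 9.7016 or 3.2984.
  Sorted: λ_1 = 9.7016,  λ_2 = 4,  λ_3 = 3.2984  (check: sum = 17 = tr ✓).

Step 4 — unit eigenvector for λ_1 ≈ 9.7016: v spans the null space of (Sigma - λ_1 I), whose rows are
  r_1 = (-3.7016, 2, -2),  r_2 = (2, -3.7016, -2),  r_3 = (-2, -2, -4.7016).
  v is orthogonal to every row, so take v ∝ r_1 × r_2 = ((2)·(-2) - (-2)·(-3.7016), (-2)·(2) - (-3.7016)·(-2), (-3.7016)·(-3.7016) - (2)·(2)) ≈ (-11.4031, -11.4031, 9.7016).
  Rescale (multiply by -1 so the first nonzero entry is positive): u = (11.4031, 11.4031, -9.7016).
  ||u|| = √((11.4031)² + (11.4031)² + (-9.7016)²) = √(354.1828) ≈ 18.8197,  v_1 = u/||u|| ≈ (0.6059, 0.6059, -0.5155) (||v_1|| = 1).

λ_1 = 9.7016,  λ_2 = 4,  λ_3 = 3.2984;  v_1 ≈ (0.6059, 0.6059, -0.5155)


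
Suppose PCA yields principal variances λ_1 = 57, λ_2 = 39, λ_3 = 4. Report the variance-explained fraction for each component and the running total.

Step 1 — total variance = trace(Sigma) = Σ λ_i = 57 + 39 + 4 = 100.

Step 2 — fraction explained by component i = λ_i / Σ λ:
  PC1: 57/100 = 0.57
  PC2: 39/100 = 0.39
  PC3: 4/100 = 0.04

Step 3 — cumulative fraction after k components = (λ_1 + ... + λ_k) / Σ λ:
  k = 1: 57/100 = 0.57
  k = 2: (57 + 39)/100 = 96/100 = 0.96
  k = 3: (57 + 39 + 4)/100 = 100/100 = 1

Summary (fraction, with percent):

explained: PC1 0.57 (57%), PC2 0.39 (39%), PC3 0.04 (4%);  cumulative: 0.57, 0.96, 1


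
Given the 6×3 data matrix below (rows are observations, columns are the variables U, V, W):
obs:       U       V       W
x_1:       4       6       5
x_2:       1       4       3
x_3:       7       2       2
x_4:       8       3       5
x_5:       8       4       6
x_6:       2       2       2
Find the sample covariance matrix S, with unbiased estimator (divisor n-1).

Step 1 — column means:
  mean(U) = (4 + 1 + 7 + 8 + 8 + 2) / 6 = 30/6 = 5
  mean(V) = (6 + 4 + 2 + 3 + 4 + 2) / 6 = 21/6 = 3.5
  mean(W) = (5 + 3 + 2 + 5 + 6 + 2) / 6 = 23/6 = 3.8333

Step 2 — sample covariance S[i,j] = (1/(n-1)) · Σ_k (x_{k,i} - mean_i) · (x_{k,j} - mean_j), with n-1 = 5.
  S[U,U] = ((-1)·(-1) + (-4)·(-4) + (2)·(2) + (3)·(3) + (3)·(3) + (-3)·(-3)) / 5 = 48/5 = 9.6
  S[U,V] = ((-1)·(2.5) + (-4)·(0.5) + (2)·(-1.5) + (3)·(-0.5) + (3)·(0.5) + (-3)·(-1.5)) / 5 = -3/5 = -0.6
  S[U,W] = ((-1)·(1.1667) + (-4)·(-0.8333) + (2)·(-1.8333) + (3)·(1.1667) + (3)·(2.1667) + (-3)·(-1.8333)) / 5 = 14/5 = 2.8
  S[V,V] = ((2.5)·(2.5) + (0.5)·(0.5) + (-1.5)·(-1.5) + (-0.5)·(-0.5) + (0.5)·(0.5) + (-1.5)·(-1.5)) / 5 = 11.5/5 = 2.3
  S[V,W] = ((2.5)·(1.1667) + (0.5)·(-0.8333) + (-1.5)·(-1.8333) + (-0.5)·(1.1667) + (0.5)·(2.1667) + (-1.5)·(-1.8333)) / 5 = 8.5/5 = 1.7
  S[W,W] = ((1.1667)·(1.1667) + (-0.8333)·(-0.8333) + (-1.8333)·(-1.8333) + (1.1667)·(1.1667) + (2.1667)·(2.1667) + (-1.8333)·(-1.8333)) / 5 = 14.8333/5 = 2.9667

S is symmetric (S[j,i] = S[i,j]). Assembling:

S = [[9.6, -0.6, 2.8],
 [-0.6, 2.3, 1.7],
 [2.8, 1.7, 2.9667]]


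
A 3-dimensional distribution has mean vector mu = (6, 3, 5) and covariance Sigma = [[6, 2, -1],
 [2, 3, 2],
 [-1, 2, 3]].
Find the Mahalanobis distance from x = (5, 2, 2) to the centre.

Step 1 — centre the observation: (x - mu) = (-1, -1, -3).

Step 2 — invert Sigma (cofactor / det for 3×3, or solve directly):
  Sigma^{-1} = [[0.7143, -1.1429, 1],
 [-1.1429, 2.4286, -2],
 [1, -2, 2]].

Step 3 — form the quadratic (x - mu)^T · Sigma^{-1} · (x - mu):
  Sigma^{-1} · (x - mu) = (-2.5714, 4.7143, -5).
  (x - mu)^T · [Sigma^{-1} · (x - mu)] = (-1)·(-2.5714) + (-1)·(4.7143) + (-3)·(-5) = 12.8571.

Step 4 — take square root: d = √(12.8571) ≈ 3.5857.

d(x, mu) = √(12.8571) ≈ 3.5857


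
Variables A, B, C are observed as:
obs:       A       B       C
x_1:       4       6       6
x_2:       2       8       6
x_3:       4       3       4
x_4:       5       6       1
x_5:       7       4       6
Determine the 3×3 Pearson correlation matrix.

Step 1 — column means:
  mean(A) = (4 + 2 + 4 + 5 + 7) / 5 = 22/5 = 4.4
  mean(B) = (6 + 8 + 3 + 6 + 4) / 5 = 27/5 = 5.4
  mean(C) = (6 + 6 + 4 + 1 + 6) / 5 = 23/5 = 4.6

Step 2 — sample variances and covariances s[i,j] = (1/(n-1)) · Σ_k (x_{k,i} - mean_i) · (x_{k,j} - mean_j), with n-1 = 4:
  s[A,A] = ((-0.4)·(-0.4) + (-2.4)·(-2.4) + (-0.4)·(-0.4) + (0.6)·(0.6) + (2.6)·(2.6)) / 4 = 13.2/4 = 3.3
  s[A,B] = ((-0.4)·(0.6) + (-2.4)·(2.6) + (-0.4)·(-2.4) + (0.6)·(0.6) + (2.6)·(-1.4)) / 4 = -8.8/4 = -2.2
  s[A,C] = ((-0.4)·(1.4) + (-2.4)·(1.4) + (-0.4)·(-0.6) + (0.6)·(-3.6) + (2.6)·(1.4)) / 4 = -2.2/4 = -0.55
  s[B,B] = ((0.6)·(0.6) + (2.6)·(2.6) + (-2.4)·(-2.4) + (0.6)·(0.6) + (-1.4)·(-1.4)) / 4 = 15.2/4 = 3.8
  s[B,C] = ((0.6)·(1.4) + (2.6)·(1.4) + (-2.4)·(-0.6) + (0.6)·(-3.6) + (-1.4)·(1.4)) / 4 = 1.8/4 = 0.45
  s[C,C] = ((1.4)·(1.4) + (1.4)·(1.4) + (-0.6)·(-0.6) + (-3.6)·(-3.6) + (1.4)·(1.4)) / 4 = 19.2/4 = 4.8
  Sample standard deviations s_i = √(s[i,i]):
  s(A) = √(3.3) = 1.8166
  s(B) = √(3.8) = 1.9494
  s(C) = √(4.8) = 2.1909

Step 3 — r_{ij} = s_{ij} / (s_i · s_j):
  r[A,A] = 1 (diagonal).
  r[A,B] = -2.2 / (1.8166 · 1.9494) = -2.2 / 3.5412 = -0.6213
  r[A,C] = -0.55 / (1.8166 · 2.1909) = -0.55 / 3.9799 = -0.1382
  r[B,B] = 1 (diagonal).
  r[B,C] = 0.45 / (1.9494 · 2.1909) = 0.45 / 4.2708 = 0.1054
  r[C,C] = 1 (diagonal).

R is symmetric with unit diagonal. Assembling:

R = [[1, -0.6213, -0.1382],
 [-0.6213, 1, 0.1054],
 [-0.1382, 0.1054, 1]]


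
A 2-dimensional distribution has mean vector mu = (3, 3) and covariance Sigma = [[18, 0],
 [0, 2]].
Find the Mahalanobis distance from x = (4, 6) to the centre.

Step 1 — centre the observation: (x - mu) = (1, 3).

Step 2 — invert Sigma. det(Sigma) = 18·2 - (0)² = 36.
  Sigma^{-1} = (1/det) · [[d, -b], [-b, a]] = [[0.0556, 0],
 [0, 0.5]].

Step 3 — form the quadratic (x - mu)^T · Sigma^{-1} · (x - mu):
  Sigma^{-1} · (x - mu) = (0.0556, 1.5).
  (x - mu)^T · [Sigma^{-1} · (x - mu)] = (1)·(0.0556) + (3)·(1.5) = 4.5556.

Step 4 — take square root: d = √(4.5556) ≈ 2.1344.

d(x, mu) = √(4.5556) ≈ 2.1344


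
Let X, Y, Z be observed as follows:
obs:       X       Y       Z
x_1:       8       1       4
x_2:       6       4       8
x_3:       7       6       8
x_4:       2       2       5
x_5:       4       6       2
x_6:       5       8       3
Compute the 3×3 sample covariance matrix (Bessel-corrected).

Step 1 — column means:
  mean(X) = (8 + 6 + 7 + 2 + 4 + 5) / 6 = 32/6 = 5.3333
  mean(Y) = (1 + 4 + 6 + 2 + 6 + 8) / 6 = 27/6 = 4.5
  mean(Z) = (4 + 8 + 8 + 5 + 2 + 3) / 6 = 30/6 = 5

Step 2 — sample covariance S[i,j] = (1/(n-1)) · Σ_k (x_{k,i} - mean_i) · (x_{k,j} - mean_j), with n-1 = 5.
  S[X,X] = ((2.6667)·(2.6667) + (0.6667)·(0.6667) + (1.6667)·(1.6667) + (-3.3333)·(-3.3333) + (-1.3333)·(-1.3333) + (-0.3333)·(-0.3333)) / 5 = 23.3333/5 = 4.6667
  S[X,Y] = ((2.6667)·(-3.5) + (0.6667)·(-0.5) + (1.6667)·(1.5) + (-3.3333)·(-2.5) + (-1.3333)·(1.5) + (-0.3333)·(3.5)) / 5 = -2/5 = -0.4
  S[X,Z] = ((2.6667)·(-1) + (0.6667)·(3) + (1.6667)·(3) + (-3.3333)·(0) + (-1.3333)·(-3) + (-0.3333)·(-2)) / 5 = 9/5 = 1.8
  S[Y,Y] = ((-3.5)·(-3.5) + (-0.5)·(-0.5) + (1.5)·(1.5) + (-2.5)·(-2.5) + (1.5)·(1.5) + (3.5)·(3.5)) / 5 = 35.5/5 = 7.1
  S[Y,Z] = ((-3.5)·(-1) + (-0.5)·(3) + (1.5)·(3) + (-2.5)·(0) + (1.5)·(-3) + (3.5)·(-2)) / 5 = -5/5 = -1
  S[Z,Z] = ((-1)·(-1) + (3)·(3) + (3)·(3) + (0)·(0) + (-3)·(-3) + (-2)·(-2)) / 5 = 32/5 = 6.4

S is symmetric (S[j,i] = S[i,j]). Assembling:

S = [[4.6667, -0.4, 1.8],
 [-0.4, 7.1, -1],
 [1.8, -1, 6.4]]


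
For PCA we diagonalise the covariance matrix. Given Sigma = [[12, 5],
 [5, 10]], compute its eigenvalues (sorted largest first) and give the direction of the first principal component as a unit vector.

Step 1 — characteristic polynomial of 2×2 Sigma:
  det(Sigma - λI) = λ² - trace · λ + det = 0.
  trace = 12 + 10 = 22, det = 12·10 - (5)² = 95.
Step 2 — discriminant:
  Δ = trace² - 4·det = 484 - 380 = 104.
Step 3 — eigenvalues:
  λ = (trace ± √Δ)/2 = (22 ± 10.198)/2,
  λ_1 = 16.099,  λ_2 = 5.901.

Step 4 — unit eigenvector for λ_1: solve (Sigma - λ_1 I)v = 0. First row:
  (12 - 16.099)·v_x + (5)·v_y = 0, i.e. (-4.099)·v_x + (5)·v_y = 0,
  so v ∝ (b, λ_1 - a) = (5, 4.099) = u.
  ||u|| = √((5)² + (4.099)²) = √(41.802) ≈ 6.4654,
  v_1 = u/||u|| ≈ (0.7733, 0.634) (||v_1|| = 1).

λ_1 = 16.099,  λ_2 = 5.901;  v_1 ≈ (0.7733, 0.634)


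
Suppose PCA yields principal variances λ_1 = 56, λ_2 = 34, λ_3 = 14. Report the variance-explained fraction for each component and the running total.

Step 1 — total variance = trace(Sigma) = Σ λ_i = 56 + 34 + 14 = 104.

Step 2 — fraction explained by component i = λ_i / Σ λ:
  PC1: 56/104 = 0.5385
  PC2: 34/104 = 0.3269
  PC3: 14/104 = 0.1346

Step 3 — cumulative fraction after k components = (λ_1 + ... + λ_k) / Σ λ:
  k = 1: 56/104 = 0.5385
  k = 2: (56 + 34)/104 = 90/104 = 0.8654
  k = 3: (56 + 34 + 14)/104 = 104/104 = 1

Summary (fraction, with percent):

explained: PC1 0.5385 (53.85%), PC2 0.3269 (32.69%), PC3 0.1346 (13.46%);  cumulative: 0.5385, 0.8654, 1


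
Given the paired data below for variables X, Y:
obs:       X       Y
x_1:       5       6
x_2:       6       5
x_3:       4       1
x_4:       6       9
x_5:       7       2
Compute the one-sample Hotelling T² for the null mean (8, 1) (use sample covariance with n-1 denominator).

Step 1 — sample mean vector:
  mean(X) = (5 + 6 + 4 + 6 + 7) / 5 = 28/5 = 5.6
  mean(Y) = (6 + 5 + 1 + 9 + 2) / 5 = 23/5 = 4.6
  x̄ = (5.6, 4.6),  deviation x̄ - mu_0 = (5.6, 4.6) - (8, 1) = (-2.4, 3.6).

Step 2 — sample covariance matrix, S[i,j] = (1/(n-1)) · Σ_k (x_{k,i} - mean_i) · (x_{k,j} - mean_j), divisor n-1 = 4:
  S[X,X] = ((-0.6)·(-0.6) + (0.4)·(0.4) + (-1.6)·(-1.6) + (0.4)·(0.4) + (1.4)·(1.4)) / 4 = 5.2/4 = 1.3
  S[X,Y] = ((-0.6)·(1.4) + (0.4)·(0.4) + (-1.6)·(-3.6) + (0.4)·(4.4) + (1.4)·(-2.6)) / 4 = 3.2/4 = 0.8
  S[Y,Y] = ((1.4)·(1.4) + (0.4)·(0.4) + (-3.6)·(-3.6) + (4.4)·(4.4) + (-2.6)·(-2.6)) / 4 = 41.2/4 = 10.3
  S = [[1.3, 0.8],
 [0.8, 10.3]].

Step 3 — invert S. det(S) = 1.3·10.3 - (0.8)² = 12.75.
  S^{-1} = (1/det) · [[d, -b], [-b, a]] = [[0.8078, -0.0627],
 [-0.0627, 0.102]].

Step 4 — quadratic form (x̄ - mu_0)^T · S^{-1} · (x̄ - mu_0):
  S^{-1} · (x̄ - mu_0) = (-2.1647, 0.5176),
  (x̄ - mu_0)^T · [...] = (-2.4)·(-2.1647) + (3.6)·(0.5176) = 7.0588.

Step 5 — scale by n: T² = 5 · 7.0588 = 35.2941.

T² ≈ 35.2941


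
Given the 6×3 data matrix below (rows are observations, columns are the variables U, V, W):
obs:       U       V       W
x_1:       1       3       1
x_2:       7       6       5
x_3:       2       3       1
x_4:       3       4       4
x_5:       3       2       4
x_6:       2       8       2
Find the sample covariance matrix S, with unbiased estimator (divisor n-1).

Step 1 — column means:
  mean(U) = (1 + 7 + 2 + 3 + 3 + 2) / 6 = 18/6 = 3
  mean(V) = (3 + 6 + 3 + 4 + 2 + 8) / 6 = 26/6 = 4.3333
  mean(W) = (1 + 5 + 1 + 4 + 4 + 2) / 6 = 17/6 = 2.8333

Step 2 — sample covariance S[i,j] = (1/(n-1)) · Σ_k (x_{k,i} - mean_i) · (x_{k,j} - mean_j), with n-1 = 5.
  S[U,U] = ((-2)·(-2) + (4)·(4) + (-1)·(-1) + (0)·(0) + (0)·(0) + (-1)·(-1)) / 5 = 22/5 = 4.4
  S[U,V] = ((-2)·(-1.3333) + (4)·(1.6667) + (-1)·(-1.3333) + (0)·(-0.3333) + (0)·(-2.3333) + (-1)·(3.6667)) / 5 = 7/5 = 1.4
  S[U,W] = ((-2)·(-1.8333) + (4)·(2.1667) + (-1)·(-1.8333) + (0)·(1.1667) + (0)·(1.1667) + (-1)·(-0.8333)) / 5 = 15/5 = 3
  S[V,V] = ((-1.3333)·(-1.3333) + (1.6667)·(1.6667) + (-1.3333)·(-1.3333) + (-0.3333)·(-0.3333) + (-2.3333)·(-2.3333) + (3.6667)·(3.6667)) / 5 = 25.3333/5 = 5.0667
  S[V,W] = ((-1.3333)·(-1.8333) + (1.6667)·(2.1667) + (-1.3333)·(-1.8333) + (-0.3333)·(1.1667) + (-2.3333)·(1.1667) + (3.6667)·(-0.8333)) / 5 = 2.3333/5 = 0.4667
  S[W,W] = ((-1.8333)·(-1.8333) + (2.1667)·(2.1667) + (-1.8333)·(-1.8333) + (1.1667)·(1.1667) + (1.1667)·(1.1667) + (-0.8333)·(-0.8333)) / 5 = 14.8333/5 = 2.9667

S is symmetric (S[j,i] = S[i,j]). Assembling:

S = [[4.4, 1.4, 3],
 [1.4, 5.0667, 0.4667],
 [3, 0.4667, 2.9667]]


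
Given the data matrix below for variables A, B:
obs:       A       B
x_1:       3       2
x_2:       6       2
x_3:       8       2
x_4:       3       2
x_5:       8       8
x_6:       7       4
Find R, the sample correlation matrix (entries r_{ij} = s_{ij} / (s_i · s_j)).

Step 1 — column means:
  mean(A) = (3 + 6 + 8 + 3 + 8 + 7) / 6 = 35/6 = 5.8333
  mean(B) = (2 + 2 + 2 + 2 + 8 + 4) / 6 = 20/6 = 3.3333

Step 2 — sample variances and covariances s[i,j] = (1/(n-1)) · Σ_k (x_{k,i} - mean_i) · (x_{k,j} - mean_j), with n-1 = 5:
  s[A,A] = ((-2.8333)·(-2.8333) + (0.1667)·(0.1667) + (2.1667)·(2.1667) + (-2.8333)·(-2.8333) + (2.1667)·(2.1667) + (1.1667)·(1.1667)) / 5 = 26.8333/5 = 5.3667
  s[A,B] = ((-2.8333)·(-1.3333) + (0.1667)·(-1.3333) + (2.1667)·(-1.3333) + (-2.8333)·(-1.3333) + (2.1667)·(4.6667) + (1.1667)·(0.6667)) / 5 = 15.3333/5 = 3.0667
  s[B,B] = ((-1.3333)·(-1.3333) + (-1.3333)·(-1.3333) + (-1.3333)·(-1.3333) + (-1.3333)·(-1.3333) + (4.6667)·(4.6667) + (0.6667)·(0.6667)) / 5 = 29.3333/5 = 5.8667
  Sample standard deviations s_i = √(s[i,i]):
  s(A) = √(5.3667) = 2.3166
  s(B) = √(5.8667) = 2.4221

Step 3 — r_{ij} = s_{ij} / (s_i · s_j):
  r[A,A] = 1 (diagonal).
  r[A,B] = 3.0667 / (2.3166 · 2.4221) = 3.0667 / 5.6111 = 0.5465
  r[B,B] = 1 (diagonal).

R is symmetric with unit diagonal. Assembling:

R = [[1, 0.5465],
 [0.5465, 1]]


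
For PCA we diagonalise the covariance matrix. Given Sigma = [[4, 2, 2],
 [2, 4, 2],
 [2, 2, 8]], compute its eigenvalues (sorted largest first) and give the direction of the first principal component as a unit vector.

Step 1 — characteristic polynomial p(λ) = det(λI - Sigma) = λ³ - tr·λ² + c_1·λ - det, where tr = trace, c_1 = sum of the principal 2×2 minors, det = det(Sigma):
  tr = 4 + 4 + 8 = 16,
  c_1 = (4·4 - (2)²) + (4·8 - (2)²) + (4·8 - (2)²) = 12 + 28 + 28 = 68,
  det = 4·(4·8 - (2)²) - (2)·((2)·8 - (2)·(2)) + (2)·((2)·(2) - 4·(2)) = 4·(28) - (2)·(12) + (2)·(-4) = 80.
  So p(λ) = λ³ - 16λ² + 68λ - 80.
Step 2 — look for an integer root (rational root theorem: any rational root is an integer divisor of 80). Testing λ = 2:
  p(2) = 8 - 64 + 136 - 80 = 0  ✓
  Dividing out (λ - 2): p(λ) = (λ - 2)(λ² - 14λ + 40).
Step 3 — remaining eigenvalues from the quadratic λ² - 14λ + 40 = 0:
  Δ = 14² - 4·40 = 196 - 160 = 36,  λ = (14 ± √36)/2 = (14 ± 6)/2 = 10 or 4.
  Sorted: λ_1 = 10,  λ_2 = 4,  λ_3 = 2  (check: sum = 16 = tr ✓).

Step 4 — unit eigenvector for λ_1 = 10: v spans the null space of (Sigma - λ_1 I), whose rows are
  r_1 = (-6, 2, 2),  r_2 = (2, -6, 2),  r_3 = (2, 2, -2).
  v is orthogonal to every row, so take v ∝ r_1 × r_2 = ((2)·(2) - (2)·(-6), (2)·(2) - (-6)·(2), (-6)·(-6) - (2)·(2)) = (16, 16, 32).
  Rescale (divide by 16): u = (1, 1, 2).
  ||u|| = √((1)² + (1)² + (2)²) = √(6) ≈ 2.4495,  v_1 = u/||u|| ≈ (0.4082, 0.4082, 0.8165) (||v_1|| = 1).

λ_1 = 10,  λ_2 = 4,  λ_3 = 2;  v_1 ≈ (0.4082, 0.4082, 0.8165)


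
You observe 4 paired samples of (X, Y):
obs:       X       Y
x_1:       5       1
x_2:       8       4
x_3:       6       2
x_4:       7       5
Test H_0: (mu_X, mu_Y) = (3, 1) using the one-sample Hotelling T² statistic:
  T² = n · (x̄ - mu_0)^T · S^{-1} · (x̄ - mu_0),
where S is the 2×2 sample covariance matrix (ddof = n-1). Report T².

Step 1 — sample mean vector:
  mean(X) = (5 + 8 + 6 + 7) / 4 = 26/4 = 6.5
  mean(Y) = (1 + 4 + 2 + 5) / 4 = 12/4 = 3
  x̄ = (6.5, 3),  deviation x̄ - mu_0 = (6.5, 3) - (3, 1) = (3.5, 2).

Step 2 — sample covariance matrix, S[i,j] = (1/(n-1)) · Σ_k (x_{k,i} - mean_i) · (x_{k,j} - mean_j), divisor n-1 = 3:
  S[X,X] = ((-1.5)·(-1.5) + (1.5)·(1.5) + (-0.5)·(-0.5) + (0.5)·(0.5)) / 3 = 5/3 = 1.6667
  S[X,Y] = ((-1.5)·(-2) + (1.5)·(1) + (-0.5)·(-1) + (0.5)·(2)) / 3 = 6/3 = 2
  S[Y,Y] = ((-2)·(-2) + (1)·(1) + (-1)·(-1) + (2)·(2)) / 3 = 10/3 = 3.3333
  S = [[1.6667, 2],
 [2, 3.3333]].

Step 3 — invert S. det(S) = 1.6667·3.3333 - (2)² = 1.5556.
  S^{-1} = (1/det) · [[d, -b], [-b, a]] = [[2.1429, -1.2857],
 [-1.2857, 1.0714]].

Step 4 — quadratic form (x̄ - mu_0)^T · S^{-1} · (x̄ - mu_0):
  S^{-1} · (x̄ - mu_0) = (4.9286, -2.3571),
  (x̄ - mu_0)^T · [...] = (3.5)·(4.9286) + (2)·(-2.3571) = 12.5357.

Step 5 — scale by n: T² = 4 · 12.5357 = 50.1429.

T² ≈ 50.1429


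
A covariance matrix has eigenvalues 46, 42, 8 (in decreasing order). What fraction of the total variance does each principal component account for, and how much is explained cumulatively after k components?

Step 1 — total variance = trace(Sigma) = Σ λ_i = 46 + 42 + 8 = 96.

Step 2 — fraction explained by component i = λ_i / Σ λ:
  PC1: 46/96 = 0.4792
  PC2: 42/96 = 0.4375
  PC3: 8/96 = 0.0833

Step 3 — cumulative fraction after k components = (λ_1 + ... + λ_k) / Σ λ:
  k = 1: 46/96 = 0.4792
  k = 2: (46 + 42)/96 = 88/96 = 0.9167
  k = 3: (46 + 42 + 8)/96 = 96/96 = 1

Summary (fraction, with percent):

explained: PC1 0.4792 (47.92%), PC2 0.4375 (43.75%), PC3 0.0833 (8.33%);  cumulative: 0.4792, 0.9167, 1


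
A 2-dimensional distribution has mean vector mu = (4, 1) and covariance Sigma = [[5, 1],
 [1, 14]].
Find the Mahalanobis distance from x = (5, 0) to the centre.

Step 1 — centre the observation: (x - mu) = (1, -1).

Step 2 — invert Sigma. det(Sigma) = 5·14 - (1)² = 69.
  Sigma^{-1} = (1/det) · [[d, -b], [-b, a]] = [[0.2029, -0.0145],
 [-0.0145, 0.0725]].

Step 3 — form the quadratic (x - mu)^T · Sigma^{-1} · (x - mu):
  Sigma^{-1} · (x - mu) = (0.2174, -0.087).
  (x - mu)^T · [Sigma^{-1} · (x - mu)] = (1)·(0.2174) + (-1)·(-0.087) = 0.3043.

Step 4 — take square root: d = √(0.3043) ≈ 0.5517.

d(x, mu) = √(0.3043) ≈ 0.5517


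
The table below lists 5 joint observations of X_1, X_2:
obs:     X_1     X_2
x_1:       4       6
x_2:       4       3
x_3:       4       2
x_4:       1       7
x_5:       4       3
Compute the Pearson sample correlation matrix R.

Step 1 — column means:
  mean(X_1) = (4 + 4 + 4 + 1 + 4) / 5 = 17/5 = 3.4
  mean(X_2) = (6 + 3 + 2 + 7 + 3) / 5 = 21/5 = 4.2

Step 2 — sample variances and covariances s[i,j] = (1/(n-1)) · Σ_k (x_{k,i} - mean_i) · (x_{k,j} - mean_j), with n-1 = 4:
  s[X_1,X_1] = ((0.6)·(0.6) + (0.6)·(0.6) + (0.6)·(0.6) + (-2.4)·(-2.4) + (0.6)·(0.6)) / 4 = 7.2/4 = 1.8
  s[X_1,X_2] = ((0.6)·(1.8) + (0.6)·(-1.2) + (0.6)·(-2.2) + (-2.4)·(2.8) + (0.6)·(-1.2)) / 4 = -8.4/4 = -2.1
  s[X_2,X_2] = ((1.8)·(1.8) + (-1.2)·(-1.2) + (-2.2)·(-2.2) + (2.8)·(2.8) + (-1.2)·(-1.2)) / 4 = 18.8/4 = 4.7
  Sample standard deviations s_i = √(s[i,i]):
  s(X_1) = √(1.8) = 1.3416
  s(X_2) = √(4.7) = 2.1679

Step 3 — r_{ij} = s_{ij} / (s_i · s_j):
  r[X_1,X_1] = 1 (diagonal).
  r[X_1,X_2] = -2.1 / (1.3416 · 2.1679) = -2.1 / 2.9086 = -0.722
  r[X_2,X_2] = 1 (diagonal).

R is symmetric with unit diagonal. Assembling:

R = [[1, -0.722],
 [-0.722, 1]]


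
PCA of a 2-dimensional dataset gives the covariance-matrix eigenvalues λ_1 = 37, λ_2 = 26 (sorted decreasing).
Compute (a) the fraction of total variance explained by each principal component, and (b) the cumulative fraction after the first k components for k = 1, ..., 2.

Step 1 — total variance = trace(Sigma) = Σ λ_i = 37 + 26 = 63.

Step 2 — fraction explained by component i = λ_i / Σ λ:
  PC1: 37/63 = 0.5873
  PC2: 26/63 = 0.4127

Step 3 — cumulative fraction after k components = (λ_1 + ... + λ_k) / Σ λ:
  k = 1: 37/63 = 0.5873
  k = 2: (37 + 26)/63 = 63/63 = 1

Summary (fraction, with percent):

explained: PC1 0.5873 (58.73%), PC2 0.4127 (41.27%);  cumulative: 0.5873, 1


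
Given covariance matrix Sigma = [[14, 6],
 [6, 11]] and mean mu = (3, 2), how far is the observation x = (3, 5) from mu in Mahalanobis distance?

Step 1 — centre the observation: (x - mu) = (0, 3).

Step 2 — invert Sigma. det(Sigma) = 14·11 - (6)² = 118.
  Sigma^{-1} = (1/det) · [[d, -b], [-b, a]] = [[0.0932, -0.0508],
 [-0.0508, 0.1186]].

Step 3 — form the quadratic (x - mu)^T · Sigma^{-1} · (x - mu):
  Sigma^{-1} · (x - mu) = (-0.1525, 0.3559).
  (x - mu)^T · [Sigma^{-1} · (x - mu)] = (0)·(-0.1525) + (3)·(0.3559) = 1.0678.

Step 4 — take square root: d = √(1.0678) ≈ 1.0333.

d(x, mu) = √(1.0678) ≈ 1.0333


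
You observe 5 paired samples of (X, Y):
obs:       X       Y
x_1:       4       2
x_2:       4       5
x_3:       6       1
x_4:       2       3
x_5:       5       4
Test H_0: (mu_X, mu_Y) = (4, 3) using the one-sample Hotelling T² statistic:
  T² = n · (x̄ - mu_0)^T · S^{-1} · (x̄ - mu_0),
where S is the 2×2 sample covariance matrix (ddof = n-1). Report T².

Step 1 — sample mean vector:
  mean(X) = (4 + 4 + 6 + 2 + 5) / 5 = 21/5 = 4.2
  mean(Y) = (2 + 5 + 1 + 3 + 4) / 5 = 15/5 = 3
  x̄ = (4.2, 3),  deviation x̄ - mu_0 = (4.2, 3) - (4, 3) = (0.2, 0).

Step 2 — sample covariance matrix, S[i,j] = (1/(n-1)) · Σ_k (x_{k,i} - mean_i) · (x_{k,j} - mean_j), divisor n-1 = 4:
  S[X,X] = ((-0.2)·(-0.2) + (-0.2)·(-0.2) + (1.8)·(1.8) + (-2.2)·(-2.2) + (0.8)·(0.8)) / 4 = 8.8/4 = 2.2
  S[X,Y] = ((-0.2)·(-1) + (-0.2)·(2) + (1.8)·(-2) + (-2.2)·(0) + (0.8)·(1)) / 4 = -3/4 = -0.75
  S[Y,Y] = ((-1)·(-1) + (2)·(2) + (-2)·(-2) + (0)·(0) + (1)·(1)) / 4 = 10/4 = 2.5
  S = [[2.2, -0.75],
 [-0.75, 2.5]].

Step 3 — invert S. det(S) = 2.2·2.5 - (-0.75)² = 4.9375.
  S^{-1} = (1/det) · [[d, -b], [-b, a]] = [[0.5063, 0.1519],
 [0.1519, 0.4456]].

Step 4 — quadratic form (x̄ - mu_0)^T · S^{-1} · (x̄ - mu_0):
  S^{-1} · (x̄ - mu_0) = (0.1013, 0.0304),
  (x̄ - mu_0)^T · [...] = (0.2)·(0.1013) + (0)·(0.0304) = 0.0203.

Step 5 — scale by n: T² = 5 · 0.0203 = 0.1013.

T² ≈ 0.1013


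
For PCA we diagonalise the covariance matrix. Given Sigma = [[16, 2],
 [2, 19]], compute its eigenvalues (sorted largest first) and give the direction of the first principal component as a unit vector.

Step 1 — characteristic polynomial of 2×2 Sigma:
  det(Sigma - λI) = λ² - trace · λ + det = 0.
  trace = 16 + 19 = 35, det = 16·19 - (2)² = 300.
Step 2 — discriminant:
  Δ = trace² - 4·det = 1225 - 1200 = 25.
Step 3 — eigenvalues:
  λ = (trace ± √Δ)/2 = (35 ± 5)/2,
  λ_1 = 20,  λ_2 = 15.

Step 4 — unit eigenvector for λ_1: solve (Sigma - λ_1 I)v = 0. First row:
  (16 - 20)·v_x + (2)·v_y = 0, i.e. (-4)·v_x + (2)·v_y = 0,
  so v ∝ (b, λ_1 - a) = (2, 4) = u.
  ||u|| = √((2)² + (4)²) = √(20) ≈ 4.4721,
  v_1 = u/||u|| ≈ (0.4472, 0.8944) (||v_1|| = 1).

λ_1 = 20,  λ_2 = 15;  v_1 ≈ (0.4472, 0.8944)


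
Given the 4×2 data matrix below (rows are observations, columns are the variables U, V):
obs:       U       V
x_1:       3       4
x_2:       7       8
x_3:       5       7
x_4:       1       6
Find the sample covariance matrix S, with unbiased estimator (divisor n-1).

Step 1 — column means:
  mean(U) = (3 + 7 + 5 + 1) / 4 = 16/4 = 4
  mean(V) = (4 + 8 + 7 + 6) / 4 = 25/4 = 6.25

Step 2 — sample covariance S[i,j] = (1/(n-1)) · Σ_k (x_{k,i} - mean_i) · (x_{k,j} - mean_j), with n-1 = 3.
  S[U,U] = ((-1)·(-1) + (3)·(3) + (1)·(1) + (-3)·(-3)) / 3 = 20/3 = 6.6667
  S[U,V] = ((-1)·(-2.25) + (3)·(1.75) + (1)·(0.75) + (-3)·(-0.25)) / 3 = 9/3 = 3
  S[V,V] = ((-2.25)·(-2.25) + (1.75)·(1.75) + (0.75)·(0.75) + (-0.25)·(-0.25)) / 3 = 8.75/3 = 2.9167

S is symmetric (S[j,i] = S[i,j]). Assembling:

S = [[6.6667, 3],
 [3, 2.9167]]


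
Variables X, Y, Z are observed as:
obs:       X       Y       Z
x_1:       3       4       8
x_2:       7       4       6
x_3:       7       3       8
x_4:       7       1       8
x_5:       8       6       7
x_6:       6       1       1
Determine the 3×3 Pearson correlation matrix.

Step 1 — column means:
  mean(X) = (3 + 7 + 7 + 7 + 8 + 6) / 6 = 38/6 = 6.3333
  mean(Y) = (4 + 4 + 3 + 1 + 6 + 1) / 6 = 19/6 = 3.1667
  mean(Z) = (8 + 6 + 8 + 8 + 7 + 1) / 6 = 38/6 = 6.3333

Step 2 — sample variances and covariances s[i,j] = (1/(n-1)) · Σ_k (x_{k,i} - mean_i) · (x_{k,j} - mean_j), with n-1 = 5:
  s[X,X] = ((-3.3333)·(-3.3333) + (0.6667)·(0.6667) + (0.6667)·(0.6667) + (0.6667)·(0.6667) + (1.6667)·(1.6667) + (-0.3333)·(-0.3333)) / 5 = 15.3333/5 = 3.0667
  s[X,Y] = ((-3.3333)·(0.8333) + (0.6667)·(0.8333) + (0.6667)·(-0.1667) + (0.6667)·(-2.1667) + (1.6667)·(2.8333) + (-0.3333)·(-2.1667)) / 5 = 1.6667/5 = 0.3333
  s[X,Z] = ((-3.3333)·(1.6667) + (0.6667)·(-0.3333) + (0.6667)·(1.6667) + (0.6667)·(1.6667) + (1.6667)·(0.6667) + (-0.3333)·(-5.3333)) / 5 = -0.6667/5 = -0.1333
  s[Y,Y] = ((0.8333)·(0.8333) + (0.8333)·(0.8333) + (-0.1667)·(-0.1667) + (-2.1667)·(-2.1667) + (2.8333)·(2.8333) + (-2.1667)·(-2.1667)) / 5 = 18.8333/5 = 3.7667
  s[Y,Z] = ((0.8333)·(1.6667) + (0.8333)·(-0.3333) + (-0.1667)·(1.6667) + (-2.1667)·(1.6667) + (2.8333)·(0.6667) + (-2.1667)·(-5.3333)) / 5 = 10.6667/5 = 2.1333
  s[Z,Z] = ((1.6667)·(1.6667) + (-0.3333)·(-0.3333) + (1.6667)·(1.6667) + (1.6667)·(1.6667) + (0.6667)·(0.6667) + (-5.3333)·(-5.3333)) / 5 = 37.3333/5 = 7.4667
  Sample standard deviations s_i = √(s[i,i]):
  s(X) = √(3.0667) = 1.7512
  s(Y) = √(3.7667) = 1.9408
  s(Z) = √(7.4667) = 2.7325

Step 3 — r_{ij} = s_{ij} / (s_i · s_j):
  r[X,X] = 1 (diagonal).
  r[X,Y] = 0.3333 / (1.7512 · 1.9408) = 0.3333 / 3.3987 = 0.0981
  r[X,Z] = -0.1333 / (1.7512 · 2.7325) = -0.1333 / 4.7852 = -0.0279
  r[Y,Y] = 1 (diagonal).
  r[Y,Z] = 2.1333 / (1.9408 · 2.7325) = 2.1333 / 5.3032 = 0.4023
  r[Z,Z] = 1 (diagonal).

R is symmetric with unit diagonal. Assembling:

R = [[1, 0.0981, -0.0279],
 [0.0981, 1, 0.4023],
 [-0.0279, 0.4023, 1]]


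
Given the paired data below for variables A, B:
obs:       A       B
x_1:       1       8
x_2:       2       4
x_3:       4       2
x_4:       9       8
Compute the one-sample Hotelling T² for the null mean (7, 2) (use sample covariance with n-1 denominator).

Step 1 — sample mean vector:
  mean(A) = (1 + 2 + 4 + 9) / 4 = 16/4 = 4
  mean(B) = (8 + 4 + 2 + 8) / 4 = 22/4 = 5.5
  x̄ = (4, 5.5),  deviation x̄ - mu_0 = (4, 5.5) - (7, 2) = (-3, 3.5).

Step 2 — sample covariance matrix, S[i,j] = (1/(n-1)) · Σ_k (x_{k,i} - mean_i) · (x_{k,j} - mean_j), divisor n-1 = 3:
  S[A,A] = ((-3)·(-3) + (-2)·(-2) + (0)·(0) + (5)·(5)) / 3 = 38/3 = 12.6667
  S[A,B] = ((-3)·(2.5) + (-2)·(-1.5) + (0)·(-3.5) + (5)·(2.5)) / 3 = 8/3 = 2.6667
  S[B,B] = ((2.5)·(2.5) + (-1.5)·(-1.5) + (-3.5)·(-3.5) + (2.5)·(2.5)) / 3 = 27/3 = 9
  S = [[12.6667, 2.6667],
 [2.6667, 9]].

Step 3 — invert S. det(S) = 12.6667·9 - (2.6667)² = 106.8889.
  S^{-1} = (1/det) · [[d, -b], [-b, a]] = [[0.0842, -0.0249],
 [-0.0249, 0.1185]].

Step 4 — quadratic form (x̄ - mu_0)^T · S^{-1} · (x̄ - mu_0):
  S^{-1} · (x̄ - mu_0) = (-0.3399, 0.4896),
  (x̄ - mu_0)^T · [...] = (-3)·(-0.3399) + (3.5)·(0.4896) = 2.7334.

Step 5 — scale by n: T² = 4 · 2.7334 = 10.9335.

T² ≈ 10.9335


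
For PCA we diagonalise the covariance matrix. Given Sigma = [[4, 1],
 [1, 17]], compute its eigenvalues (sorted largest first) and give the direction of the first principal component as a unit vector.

Step 1 — characteristic polynomial of 2×2 Sigma:
  det(Sigma - λI) = λ² - trace · λ + det = 0.
  trace = 4 + 17 = 21, det = 4·17 - (1)² = 67.
Step 2 — discriminant:
  Δ = trace² - 4·det = 441 - 268 = 173.
Step 3 — eigenvalues:
  λ = (trace ± √Δ)/2 = (21 ± 13.1529)/2,
  λ_1 = 17.0765,  λ_2 = 3.9235.

Step 4 — unit eigenvector for λ_1: solve (Sigma - λ_1 I)v = 0. First row:
  (4 - 17.0765)·v_x + (1)·v_y = 0, i.e. (-13.0765)·v_x + (1)·v_y = 0,
  so v ∝ (b, λ_1 - a) = (1, 13.0765) = u.
  ||u|| = √((1)² + (13.0765)²) = √(171.9942) ≈ 13.1147,
  v_1 = u/||u|| ≈ (0.0763, 0.9971) (||v_1|| = 1).

λ_1 = 17.0765,  λ_2 = 3.9235;  v_1 ≈ (0.0763, 0.9971)


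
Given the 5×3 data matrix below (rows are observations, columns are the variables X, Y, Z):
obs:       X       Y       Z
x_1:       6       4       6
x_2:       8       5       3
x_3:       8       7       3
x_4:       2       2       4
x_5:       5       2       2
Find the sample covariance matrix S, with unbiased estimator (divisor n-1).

Step 1 — column means:
  mean(X) = (6 + 8 + 8 + 2 + 5) / 5 = 29/5 = 5.8
  mean(Y) = (4 + 5 + 7 + 2 + 2) / 5 = 20/5 = 4
  mean(Z) = (6 + 3 + 3 + 4 + 2) / 5 = 18/5 = 3.6

Step 2 — sample covariance S[i,j] = (1/(n-1)) · Σ_k (x_{k,i} - mean_i) · (x_{k,j} - mean_j), with n-1 = 4.
  S[X,X] = ((0.2)·(0.2) + (2.2)·(2.2) + (2.2)·(2.2) + (-3.8)·(-3.8) + (-0.8)·(-0.8)) / 4 = 24.8/4 = 6.2
  S[X,Y] = ((0.2)·(0) + (2.2)·(1) + (2.2)·(3) + (-3.8)·(-2) + (-0.8)·(-2)) / 4 = 18/4 = 4.5
  S[X,Z] = ((0.2)·(2.4) + (2.2)·(-0.6) + (2.2)·(-0.6) + (-3.8)·(0.4) + (-0.8)·(-1.6)) / 4 = -2.4/4 = -0.6
  S[Y,Y] = ((0)·(0) + (1)·(1) + (3)·(3) + (-2)·(-2) + (-2)·(-2)) / 4 = 18/4 = 4.5
  S[Y,Z] = ((0)·(2.4) + (1)·(-0.6) + (3)·(-0.6) + (-2)·(0.4) + (-2)·(-1.6)) / 4 = 0/4 = 0
  S[Z,Z] = ((2.4)·(2.4) + (-0.6)·(-0.6) + (-0.6)·(-0.6) + (0.4)·(0.4) + (-1.6)·(-1.6)) / 4 = 9.2/4 = 2.3

S is symmetric (S[j,i] = S[i,j]). Assembling:

S = [[6.2, 4.5, -0.6],
 [4.5, 4.5, 0],
 [-0.6, 0, 2.3]]


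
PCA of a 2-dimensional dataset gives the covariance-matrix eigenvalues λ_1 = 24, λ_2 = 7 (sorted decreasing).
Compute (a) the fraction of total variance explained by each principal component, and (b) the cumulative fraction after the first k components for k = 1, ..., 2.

Step 1 — total variance = trace(Sigma) = Σ λ_i = 24 + 7 = 31.

Step 2 — fraction explained by component i = λ_i / Σ λ:
  PC1: 24/31 = 0.7742
  PC2: 7/31 = 0.2258

Step 3 — cumulative fraction after k components = (λ_1 + ... + λ_k) / Σ λ:
  k = 1: 24/31 = 0.7742
  k = 2: (24 + 7)/31 = 31/31 = 1

Summary (fraction, with percent):

explained: PC1 0.7742 (77.42%), PC2 0.2258 (22.58%);  cumulative: 0.7742, 1


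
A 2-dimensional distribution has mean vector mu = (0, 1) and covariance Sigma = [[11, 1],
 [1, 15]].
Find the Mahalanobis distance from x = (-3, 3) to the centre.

Step 1 — centre the observation: (x - mu) = (-3, 2).

Step 2 — invert Sigma. det(Sigma) = 11·15 - (1)² = 164.
  Sigma^{-1} = (1/det) · [[d, -b], [-b, a]] = [[0.0915, -0.0061],
 [-0.0061, 0.0671]].

Step 3 — form the quadratic (x - mu)^T · Sigma^{-1} · (x - mu):
  Sigma^{-1} · (x - mu) = (-0.2866, 0.1524).
  (x - mu)^T · [Sigma^{-1} · (x - mu)] = (-3)·(-0.2866) + (2)·(0.1524) = 1.1646.

Step 4 — take square root: d = √(1.1646) ≈ 1.0792.

d(x, mu) = √(1.1646) ≈ 1.0792


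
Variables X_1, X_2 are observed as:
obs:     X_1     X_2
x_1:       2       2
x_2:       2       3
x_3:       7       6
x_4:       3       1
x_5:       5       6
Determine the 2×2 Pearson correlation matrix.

Step 1 — column means:
  mean(X_1) = (2 + 2 + 7 + 3 + 5) / 5 = 19/5 = 3.8
  mean(X_2) = (2 + 3 + 6 + 1 + 6) / 5 = 18/5 = 3.6

Step 2 — sample variances and covariances s[i,j] = (1/(n-1)) · Σ_k (x_{k,i} - mean_i) · (x_{k,j} - mean_j), with n-1 = 4:
  s[X_1,X_1] = ((-1.8)·(-1.8) + (-1.8)·(-1.8) + (3.2)·(3.2) + (-0.8)·(-0.8) + (1.2)·(1.2)) / 4 = 18.8/4 = 4.7
  s[X_1,X_2] = ((-1.8)·(-1.6) + (-1.8)·(-0.6) + (3.2)·(2.4) + (-0.8)·(-2.6) + (1.2)·(2.4)) / 4 = 16.6/4 = 4.15
  s[X_2,X_2] = ((-1.6)·(-1.6) + (-0.6)·(-0.6) + (2.4)·(2.4) + (-2.6)·(-2.6) + (2.4)·(2.4)) / 4 = 21.2/4 = 5.3
  Sample standard deviations s_i = √(s[i,i]):
  s(X_1) = √(4.7) = 2.1679
  s(X_2) = √(5.3) = 2.3022

Step 3 — r_{ij} = s_{ij} / (s_i · s_j):
  r[X_1,X_1] = 1 (diagonal).
  r[X_1,X_2] = 4.15 / (2.1679 · 2.3022) = 4.15 / 4.991 = 0.8315
  r[X_2,X_2] = 1 (diagonal).

R is symmetric with unit diagonal. Assembling:

R = [[1, 0.8315],
 [0.8315, 1]]


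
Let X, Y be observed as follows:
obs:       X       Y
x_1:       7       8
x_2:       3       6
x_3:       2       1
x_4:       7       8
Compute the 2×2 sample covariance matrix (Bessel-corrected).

Step 1 — column means:
  mean(X) = (7 + 3 + 2 + 7) / 4 = 19/4 = 4.75
  mean(Y) = (8 + 6 + 1 + 8) / 4 = 23/4 = 5.75

Step 2 — sample covariance S[i,j] = (1/(n-1)) · Σ_k (x_{k,i} - mean_i) · (x_{k,j} - mean_j), with n-1 = 3.
  S[X,X] = ((2.25)·(2.25) + (-1.75)·(-1.75) + (-2.75)·(-2.75) + (2.25)·(2.25)) / 3 = 20.75/3 = 6.9167
  S[X,Y] = ((2.25)·(2.25) + (-1.75)·(0.25) + (-2.75)·(-4.75) + (2.25)·(2.25)) / 3 = 22.75/3 = 7.5833
  S[Y,Y] = ((2.25)·(2.25) + (0.25)·(0.25) + (-4.75)·(-4.75) + (2.25)·(2.25)) / 3 = 32.75/3 = 10.9167

S is symmetric (S[j,i] = S[i,j]). Assembling:

S = [[6.9167, 7.5833],
 [7.5833, 10.9167]]


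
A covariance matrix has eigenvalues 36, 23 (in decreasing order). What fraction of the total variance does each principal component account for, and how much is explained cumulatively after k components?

Step 1 — total variance = trace(Sigma) = Σ λ_i = 36 + 23 = 59.

Step 2 — fraction explained by component i = λ_i / Σ λ:
  PC1: 36/59 = 0.6102
  PC2: 23/59 = 0.3898

Step 3 — cumulative fraction after k components = (λ_1 + ... + λ_k) / Σ λ:
  k = 1: 36/59 = 0.6102
  k = 2: (36 + 23)/59 = 59/59 = 1

Summary (fraction, with percent):

explained: PC1 0.6102 (61.02%), PC2 0.3898 (38.98%);  cumulative: 0.6102, 1


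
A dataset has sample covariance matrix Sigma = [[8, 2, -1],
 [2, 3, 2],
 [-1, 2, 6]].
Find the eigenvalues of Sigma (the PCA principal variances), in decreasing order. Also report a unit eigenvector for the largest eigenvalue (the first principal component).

Step 1 — characteristic polynomial p(λ) = det(λI - Sigma) = λ³ - tr·λ² + c_1·λ - det, where tr = trace, c_1 = sum of the principal 2×2 minors, det = det(Sigma):
  tr = 8 + 3 + 6 = 17,
  c_1 = (8·3 - (2)²) + (8·6 - (-1)²) + (3·6 - (2)²) = 20 + 47 + 14 = 81,
  det = 8·(3·6 - (2)²) - (2)·((2)·6 - (2)·(-1)) + (-1)·((2)·(2) - 3·(-1)) = 8·(14) - (2)·(14) + (-1)·(7) = 77.
  So p(λ) = λ³ - 17λ² + 81λ - 77.
Step 2 — look for an integer root (rational root theorem: any rational root is an integer divisor of 77). Testing λ = 7:
  p(7) = 343 - 833 + 567 - 77 = 0  ✓
  Dividing out (λ - 7): p(λ) = (λ - 7)(λ² - 10λ + 11).
Step 3 — remaining eigenvalues from the quadratic λ² - 10λ + 11 = 0:
  Δ = 10² - 4·11 = 100 - 44 = 56,  λ = (10 ± √56)/2 = (10 ± 7.4833)/2 ≈ 8.7417 or 1.2583.
  Sorted: λ_1 = 8.7417,  λ_2 = 7,  λ_3 = 1.2583  (check: sum = 17 = tr ✓).

Step 4 — unit eigenvector for λ_1 ≈ 8.7417: v spans the null space of (Sigma - λ_1 I), whose rows are
  r_1 = (-0.7417, 2, -1),  r_2 = (2, -5.7417, 2),  r_3 = (-1, 2, -2.7417).
  v is orthogonal to every row, so take v ∝ r_1 × r_2 = ((2)·(2) - (-1)·(-5.7417), (-1)·(2) - (-0.7417)·(2), (-0.7417)·(-5.7417) - (2)·(2)) ≈ (-1.7417, -0.5167, 0.2583).
  Rescale (multiply by -1 so the first nonzero entry is positive): u = (1.7417, 0.5167, -0.2583).
  ||u|| = √((1.7417)² + (0.5167)² + (-0.2583)²) = √(3.3671) ≈ 1.835,  v_1 = u/||u|| ≈ (0.9492, 0.2816, -0.1408) (||v_1|| = 1).

λ_1 = 8.7417,  λ_2 = 7,  λ_3 = 1.2583;  v_1 ≈ (0.9492, 0.2816, -0.1408)


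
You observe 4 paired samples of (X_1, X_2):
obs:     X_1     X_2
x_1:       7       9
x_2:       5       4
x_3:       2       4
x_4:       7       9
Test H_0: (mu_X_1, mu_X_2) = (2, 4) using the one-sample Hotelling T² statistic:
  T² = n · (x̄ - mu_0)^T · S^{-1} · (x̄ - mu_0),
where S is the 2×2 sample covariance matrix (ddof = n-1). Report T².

Step 1 — sample mean vector:
  mean(X_1) = (7 + 5 + 2 + 7) / 4 = 21/4 = 5.25
  mean(X_2) = (9 + 4 + 4 + 9) / 4 = 26/4 = 6.5
  x̄ = (5.25, 6.5),  deviation x̄ - mu_0 = (5.25, 6.5) - (2, 4) = (3.25, 2.5).

Step 2 — sample covariance matrix, S[i,j] = (1/(n-1)) · Σ_k (x_{k,i} - mean_i) · (x_{k,j} - mean_j), divisor n-1 = 3:
  S[X_1,X_1] = ((1.75)·(1.75) + (-0.25)·(-0.25) + (-3.25)·(-3.25) + (1.75)·(1.75)) / 3 = 16.75/3 = 5.5833
  S[X_1,X_2] = ((1.75)·(2.5) + (-0.25)·(-2.5) + (-3.25)·(-2.5) + (1.75)·(2.5)) / 3 = 17.5/3 = 5.8333
  S[X_2,X_2] = ((2.5)·(2.5) + (-2.5)·(-2.5) + (-2.5)·(-2.5) + (2.5)·(2.5)) / 3 = 25/3 = 8.3333
  S = [[5.5833, 5.8333],
 [5.8333, 8.3333]].

Step 3 — invert S. det(S) = 5.5833·8.3333 - (5.8333)² = 12.5.
  S^{-1} = (1/det) · [[d, -b], [-b, a]] = [[0.6667, -0.4667],
 [-0.4667, 0.4467]].

Step 4 — quadratic form (x̄ - mu_0)^T · S^{-1} · (x̄ - mu_0):
  S^{-1} · (x̄ - mu_0) = (1, -0.4),
  (x̄ - mu_0)^T · [...] = (3.25)·(1) + (2.5)·(-0.4) = 2.25.

Step 5 — scale by n: T² = 4 · 2.25 = 9.

T² ≈ 9


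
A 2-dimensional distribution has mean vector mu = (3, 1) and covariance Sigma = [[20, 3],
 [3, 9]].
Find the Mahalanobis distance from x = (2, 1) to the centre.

Step 1 — centre the observation: (x - mu) = (-1, 0).

Step 2 — invert Sigma. det(Sigma) = 20·9 - (3)² = 171.
  Sigma^{-1} = (1/det) · [[d, -b], [-b, a]] = [[0.0526, -0.0175],
 [-0.0175, 0.117]].

Step 3 — form the quadratic (x - mu)^T · Sigma^{-1} · (x - mu):
  Sigma^{-1} · (x - mu) = (-0.0526, 0.0175).
  (x - mu)^T · [Sigma^{-1} · (x - mu)] = (-1)·(-0.0526) + (0)·(0.0175) = 0.0526.

Step 4 — take square root: d = √(0.0526) ≈ 0.2294.

d(x, mu) = √(0.0526) ≈ 0.2294


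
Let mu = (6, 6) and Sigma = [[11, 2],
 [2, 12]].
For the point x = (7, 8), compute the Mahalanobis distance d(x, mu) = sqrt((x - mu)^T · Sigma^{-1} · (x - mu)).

Step 1 — centre the observation: (x - mu) = (1, 2).

Step 2 — invert Sigma. det(Sigma) = 11·12 - (2)² = 128.
  Sigma^{-1} = (1/det) · [[d, -b], [-b, a]] = [[0.0938, -0.0156],
 [-0.0156, 0.0859]].

Step 3 — form the quadratic (x - mu)^T · Sigma^{-1} · (x - mu):
  Sigma^{-1} · (x - mu) = (0.0625, 0.1562).
  (x - mu)^T · [Sigma^{-1} · (x - mu)] = (1)·(0.0625) + (2)·(0.1562) = 0.375.

Step 4 — take square root: d = √(0.375) ≈ 0.6124.

d(x, mu) = √(0.375) ≈ 0.6124
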